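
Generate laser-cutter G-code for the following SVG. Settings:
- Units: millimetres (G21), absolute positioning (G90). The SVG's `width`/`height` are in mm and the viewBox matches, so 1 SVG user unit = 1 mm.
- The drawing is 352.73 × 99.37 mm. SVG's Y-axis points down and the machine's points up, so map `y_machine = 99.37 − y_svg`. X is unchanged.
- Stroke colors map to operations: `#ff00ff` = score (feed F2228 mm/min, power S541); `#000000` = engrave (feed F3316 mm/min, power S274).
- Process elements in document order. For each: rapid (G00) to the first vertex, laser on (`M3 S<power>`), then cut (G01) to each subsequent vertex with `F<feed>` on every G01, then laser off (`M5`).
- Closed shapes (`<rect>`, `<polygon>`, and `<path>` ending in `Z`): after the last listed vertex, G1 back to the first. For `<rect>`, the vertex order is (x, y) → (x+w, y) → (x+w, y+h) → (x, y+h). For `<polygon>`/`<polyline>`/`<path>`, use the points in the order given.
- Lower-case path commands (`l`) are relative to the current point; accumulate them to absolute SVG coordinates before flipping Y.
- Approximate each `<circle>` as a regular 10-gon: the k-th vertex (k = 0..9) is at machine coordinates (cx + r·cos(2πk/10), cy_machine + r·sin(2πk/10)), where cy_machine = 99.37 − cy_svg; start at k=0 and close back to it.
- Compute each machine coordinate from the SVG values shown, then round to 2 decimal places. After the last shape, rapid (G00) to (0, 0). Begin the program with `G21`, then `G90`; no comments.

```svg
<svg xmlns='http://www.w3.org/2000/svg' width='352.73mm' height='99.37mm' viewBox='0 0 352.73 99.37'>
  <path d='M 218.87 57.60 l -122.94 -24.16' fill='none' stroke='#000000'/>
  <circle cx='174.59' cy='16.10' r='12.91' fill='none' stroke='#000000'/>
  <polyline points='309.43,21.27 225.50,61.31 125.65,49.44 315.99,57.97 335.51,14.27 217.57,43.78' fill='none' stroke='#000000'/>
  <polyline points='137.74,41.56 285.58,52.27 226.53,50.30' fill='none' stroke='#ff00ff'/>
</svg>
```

G21
G90
G00 X218.87 Y41.77
M3 S274
G01 X95.93 Y65.93 F3316
M5
G00 X187.50 Y83.27
M3 S274
G01 X185.03 Y90.86 F3316
G01 X178.58 Y95.55 F3316
G01 X170.60 Y95.55 F3316
G01 X164.15 Y90.86 F3316
G01 X161.68 Y83.27 F3316
G01 X164.15 Y75.68 F3316
G01 X170.60 Y70.99 F3316
G01 X178.58 Y70.99 F3316
G01 X185.03 Y75.68 F3316
G01 X187.50 Y83.27 F3316
M5
G00 X309.43 Y78.10
M3 S274
G01 X225.50 Y38.06 F3316
G01 X125.65 Y49.93 F3316
G01 X315.99 Y41.40 F3316
G01 X335.51 Y85.10 F3316
G01 X217.57 Y55.59 F3316
M5
G00 X137.74 Y57.81
M3 S541
G01 X285.58 Y47.10 F2228
G01 X226.53 Y49.07 F2228
M5
G00 X0.00 Y0.00

1 u = 1 mm; y_m = 99.37 − y.

[1] `<path>` line segment, #000000→engrave S274 F3316: (218.87,41.77) → (95.93,65.93)

[2] `<circle>` circle, #000000→engrave S274 F3316: (187.50,83.27) → (185.03,90.86) → (178.58,95.55) → (170.60,95.55) → (164.15,90.86) → (161.68,83.27) → (164.15,75.68) → (170.60,70.99) → (178.58,70.99) → (185.03,75.68) → (187.50,83.27) (closed)

[3] `<polyline>` open polyline, #000000→engrave S274 F3316: (309.43,78.10) → (225.50,38.06) → (125.65,49.93) → (315.99,41.40) → (335.51,85.10) → (217.57,55.59)

[4] `<polyline>` open polyline, #ff00ff→score S541 F2228: (137.74,57.81) → (285.58,47.10) → (226.53,49.07)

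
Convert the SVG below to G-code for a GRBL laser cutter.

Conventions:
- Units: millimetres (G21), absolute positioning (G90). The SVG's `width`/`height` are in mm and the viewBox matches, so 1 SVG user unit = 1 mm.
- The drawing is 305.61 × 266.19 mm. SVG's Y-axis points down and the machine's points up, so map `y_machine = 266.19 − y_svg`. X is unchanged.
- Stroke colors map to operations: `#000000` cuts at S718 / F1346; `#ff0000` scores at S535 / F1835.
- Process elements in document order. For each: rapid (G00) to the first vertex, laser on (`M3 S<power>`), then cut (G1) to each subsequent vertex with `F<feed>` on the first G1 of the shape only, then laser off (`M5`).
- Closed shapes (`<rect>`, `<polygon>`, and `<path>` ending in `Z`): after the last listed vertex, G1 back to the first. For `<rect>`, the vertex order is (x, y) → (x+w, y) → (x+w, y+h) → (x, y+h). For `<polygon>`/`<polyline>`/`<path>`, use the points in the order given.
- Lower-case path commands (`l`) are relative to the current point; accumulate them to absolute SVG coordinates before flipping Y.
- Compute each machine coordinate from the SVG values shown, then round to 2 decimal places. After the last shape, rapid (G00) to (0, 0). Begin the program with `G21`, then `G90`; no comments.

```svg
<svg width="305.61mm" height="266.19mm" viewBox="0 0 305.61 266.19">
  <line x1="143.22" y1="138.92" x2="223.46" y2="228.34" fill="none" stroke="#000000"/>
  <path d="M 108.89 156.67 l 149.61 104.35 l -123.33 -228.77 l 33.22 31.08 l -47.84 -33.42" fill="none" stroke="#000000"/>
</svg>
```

G21
G90
G00 X143.22 Y127.27
M3 S718
G1 X223.46 Y37.85 F1346
M5
G00 X108.89 Y109.52
M3 S718
G1 X258.50 Y5.17 F1346
G1 X135.17 Y233.94
G1 X168.39 Y202.86
G1 X120.55 Y236.28
M5
G00 X0.00 Y0.00

viewBox `0 0 305.61 266.19` with mm width/height → 1 unit = 1 mm. Flip: y_m = 266.19 − y_svg.

**Shape 1** — `<line>` line segment, stroke `#000000` → cut (S718, F1346). Machine vertices: (143.22,127.27) → (223.46,37.85). Open path.

**Shape 2** — `<path>` open polyline, stroke `#000000` → cut (S718, F1346). Machine vertices: (108.89,109.52) → (258.50,5.17) → (135.17,233.94) → (168.39,202.86) → (120.55,236.28). Open path.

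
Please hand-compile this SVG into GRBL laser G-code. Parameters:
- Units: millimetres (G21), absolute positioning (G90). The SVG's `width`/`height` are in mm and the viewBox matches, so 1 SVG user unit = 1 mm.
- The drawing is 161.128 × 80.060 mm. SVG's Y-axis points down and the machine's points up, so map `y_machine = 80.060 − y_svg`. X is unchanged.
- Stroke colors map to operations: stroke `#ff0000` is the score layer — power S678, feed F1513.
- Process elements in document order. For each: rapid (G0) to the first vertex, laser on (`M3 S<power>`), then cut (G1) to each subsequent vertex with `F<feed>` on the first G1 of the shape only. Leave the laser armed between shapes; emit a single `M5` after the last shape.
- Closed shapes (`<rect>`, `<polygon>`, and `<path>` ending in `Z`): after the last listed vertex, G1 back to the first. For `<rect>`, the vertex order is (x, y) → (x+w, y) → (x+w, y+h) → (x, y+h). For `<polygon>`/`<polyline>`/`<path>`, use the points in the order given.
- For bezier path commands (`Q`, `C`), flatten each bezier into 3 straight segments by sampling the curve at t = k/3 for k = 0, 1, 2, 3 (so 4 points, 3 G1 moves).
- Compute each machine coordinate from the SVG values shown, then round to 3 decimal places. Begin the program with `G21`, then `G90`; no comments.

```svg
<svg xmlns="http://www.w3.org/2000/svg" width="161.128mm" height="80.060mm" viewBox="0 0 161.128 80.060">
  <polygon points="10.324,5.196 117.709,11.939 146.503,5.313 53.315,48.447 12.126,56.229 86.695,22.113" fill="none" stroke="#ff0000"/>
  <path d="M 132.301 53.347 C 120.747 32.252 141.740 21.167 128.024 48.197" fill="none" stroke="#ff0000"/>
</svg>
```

G21
G90
G0 X10.324 Y74.864
M3 S678
G1 X117.709 Y68.121 F1513
G1 X146.503 Y74.747
G1 X53.315 Y31.613
G1 X12.126 Y23.831
G1 X86.695 Y57.947
G1 X10.324 Y74.864
G0 X132.301 Y26.713
M3 S678
G1 X129.105 Y43.430 F1513
G1 X132.661 Y47.229
G1 X128.024 Y31.863
M5

1 u = 1 mm; y_m = 80.060 − y.

[1] `<polygon>` closed polygon, #ff0000→score S678 F1513: (10.324,74.864) → (117.709,68.121) → (146.503,74.747) → (53.315,31.613) → (12.126,23.831) → (86.695,57.947) → (10.324,74.864) (closed)

[2] `<path>` cubic bezier, #ff0000→score S678 F1513: (132.301,26.713) → (129.105,43.430) → (132.661,47.229) → (128.024,31.863)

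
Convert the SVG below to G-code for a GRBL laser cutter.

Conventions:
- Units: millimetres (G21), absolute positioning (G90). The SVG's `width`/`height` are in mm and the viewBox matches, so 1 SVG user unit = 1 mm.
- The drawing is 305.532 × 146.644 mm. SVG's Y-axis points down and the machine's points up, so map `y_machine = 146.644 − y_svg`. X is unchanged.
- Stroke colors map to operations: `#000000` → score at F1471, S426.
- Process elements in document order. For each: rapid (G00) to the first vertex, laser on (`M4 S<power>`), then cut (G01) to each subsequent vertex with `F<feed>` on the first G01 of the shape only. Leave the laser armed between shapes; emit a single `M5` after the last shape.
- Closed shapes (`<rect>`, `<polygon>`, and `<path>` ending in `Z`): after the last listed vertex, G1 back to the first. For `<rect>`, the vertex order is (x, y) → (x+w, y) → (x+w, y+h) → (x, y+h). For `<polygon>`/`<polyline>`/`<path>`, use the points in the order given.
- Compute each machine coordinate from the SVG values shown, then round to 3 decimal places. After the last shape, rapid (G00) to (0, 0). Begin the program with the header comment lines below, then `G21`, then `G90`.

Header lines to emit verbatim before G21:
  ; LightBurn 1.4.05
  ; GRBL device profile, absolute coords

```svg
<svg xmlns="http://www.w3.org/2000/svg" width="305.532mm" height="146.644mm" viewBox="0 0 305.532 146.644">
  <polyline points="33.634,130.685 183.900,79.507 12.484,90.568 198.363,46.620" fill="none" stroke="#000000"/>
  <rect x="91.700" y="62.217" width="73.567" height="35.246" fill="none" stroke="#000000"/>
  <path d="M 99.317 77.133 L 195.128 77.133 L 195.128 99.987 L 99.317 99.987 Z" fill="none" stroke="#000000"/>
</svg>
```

; LightBurn 1.4.05
; GRBL device profile, absolute coords
G21
G90
G00 X33.634 Y15.959
M4 S426
G01 X183.900 Y67.137 F1471
G01 X12.484 Y56.076
G01 X198.363 Y100.024
G00 X91.700 Y84.427
M4 S426
G01 X165.267 Y84.427 F1471
G01 X165.267 Y49.181
G01 X91.700 Y49.181
G01 X91.700 Y84.427
G00 X99.317 Y69.511
M4 S426
G01 X195.128 Y69.511 F1471
G01 X195.128 Y46.657
G01 X99.317 Y46.657
G01 X99.317 Y69.511
M5
G00 X0.000 Y0.000

Since the viewBox matches the mm dimensions, user units are millimetres directly. The only transform is the Y-flip y_m = 146.644 − y_svg.

Shape 1 is a open polyline drawn with `<polyline>`. Its stroke #000000 means score at S426, F1471. After flipping Y the toolpath is (33.634,15.959) → (183.900,67.137) → (12.484,56.076) → (198.363,100.024).

Shape 2 is a rectangle drawn with `<rect>`. Its stroke #000000 means score at S426, F1471. After flipping Y the toolpath is (91.700,84.427) → (165.267,84.427) → (165.267,49.181) → (91.700,49.181) → (91.700,84.427), returning to the start.

Shape 3 is a rectangle drawn with `<path>`. Its stroke #000000 means score at S426, F1471. After flipping Y the toolpath is (99.317,69.511) → (195.128,69.511) → (195.128,46.657) → (99.317,46.657) → (99.317,69.511), returning to the start.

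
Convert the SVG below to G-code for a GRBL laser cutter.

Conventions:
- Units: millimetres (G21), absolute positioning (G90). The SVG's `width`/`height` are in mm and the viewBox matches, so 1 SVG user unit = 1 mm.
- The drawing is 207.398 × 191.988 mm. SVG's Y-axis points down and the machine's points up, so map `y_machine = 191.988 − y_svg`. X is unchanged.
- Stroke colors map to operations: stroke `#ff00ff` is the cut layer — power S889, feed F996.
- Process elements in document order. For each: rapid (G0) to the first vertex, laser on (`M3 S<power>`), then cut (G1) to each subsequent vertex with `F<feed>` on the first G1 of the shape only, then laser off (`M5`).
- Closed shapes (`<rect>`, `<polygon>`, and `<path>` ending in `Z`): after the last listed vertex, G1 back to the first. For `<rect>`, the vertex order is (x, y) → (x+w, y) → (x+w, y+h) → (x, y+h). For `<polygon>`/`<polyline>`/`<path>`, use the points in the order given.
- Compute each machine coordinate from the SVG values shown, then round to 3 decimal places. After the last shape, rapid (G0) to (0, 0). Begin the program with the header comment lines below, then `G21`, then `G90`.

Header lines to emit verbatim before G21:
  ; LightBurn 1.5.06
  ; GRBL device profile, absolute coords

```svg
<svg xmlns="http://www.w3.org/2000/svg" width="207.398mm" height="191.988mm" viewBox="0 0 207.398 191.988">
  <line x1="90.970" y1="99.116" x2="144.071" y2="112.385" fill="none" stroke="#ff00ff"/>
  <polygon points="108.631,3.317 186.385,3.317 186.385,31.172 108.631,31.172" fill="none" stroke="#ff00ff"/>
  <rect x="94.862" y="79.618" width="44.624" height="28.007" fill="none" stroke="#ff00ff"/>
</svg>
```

; LightBurn 1.5.06
; GRBL device profile, absolute coords
G21
G90
G0 X90.970 Y92.872
M3 S889
G1 X144.071 Y79.603 F996
M5
G0 X108.631 Y188.671
M3 S889
G1 X186.385 Y188.671 F996
G1 X186.385 Y160.816
G1 X108.631 Y160.816
G1 X108.631 Y188.671
M5
G0 X94.862 Y112.370
M3 S889
G1 X139.486 Y112.370 F996
G1 X139.486 Y84.363
G1 X94.862 Y84.363
G1 X94.862 Y112.370
M5
G0 X0.000 Y0.000

Since the viewBox matches the mm dimensions, user units are millimetres directly. The only transform is the Y-flip y_m = 191.988 − y_svg.

Shape 1 is a line segment drawn with `<line>`. Its stroke #ff00ff means cut at S889, F996. After flipping Y the toolpath is (90.970,92.872) → (144.071,79.603).

Shape 2 is a rectangle drawn with `<polygon>`. Its stroke #ff00ff means cut at S889, F996. After flipping Y the toolpath is (108.631,188.671) → (186.385,188.671) → (186.385,160.816) → (108.631,160.816) → (108.631,188.671), returning to the start.

Shape 3 is a rectangle drawn with `<rect>`. Its stroke #ff00ff means cut at S889, F996. After flipping Y the toolpath is (94.862,112.370) → (139.486,112.370) → (139.486,84.363) → (94.862,84.363) → (94.862,112.370), returning to the start.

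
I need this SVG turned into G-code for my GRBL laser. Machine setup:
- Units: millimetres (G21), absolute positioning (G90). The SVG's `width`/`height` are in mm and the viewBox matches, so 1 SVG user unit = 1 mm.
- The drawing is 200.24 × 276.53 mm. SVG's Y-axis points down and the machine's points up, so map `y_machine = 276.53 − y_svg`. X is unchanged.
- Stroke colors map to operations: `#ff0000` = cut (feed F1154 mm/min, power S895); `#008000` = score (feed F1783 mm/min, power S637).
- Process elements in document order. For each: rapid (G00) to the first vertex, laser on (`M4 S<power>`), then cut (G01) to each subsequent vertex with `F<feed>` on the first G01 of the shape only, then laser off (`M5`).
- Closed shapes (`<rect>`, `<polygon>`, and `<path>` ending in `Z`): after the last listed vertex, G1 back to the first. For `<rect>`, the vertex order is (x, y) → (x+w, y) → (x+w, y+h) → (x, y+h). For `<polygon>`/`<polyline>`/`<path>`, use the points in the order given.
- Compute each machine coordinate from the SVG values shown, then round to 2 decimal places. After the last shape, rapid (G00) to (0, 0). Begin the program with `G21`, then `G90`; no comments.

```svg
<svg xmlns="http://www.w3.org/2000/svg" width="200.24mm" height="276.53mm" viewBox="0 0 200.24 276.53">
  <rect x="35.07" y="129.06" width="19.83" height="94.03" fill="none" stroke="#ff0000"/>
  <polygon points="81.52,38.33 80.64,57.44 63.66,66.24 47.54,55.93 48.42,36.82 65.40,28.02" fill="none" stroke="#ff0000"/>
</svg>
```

G21
G90
G00 X35.07 Y147.47
M4 S895
G01 X54.90 Y147.47 F1154
G01 X54.90 Y53.44
G01 X35.07 Y53.44
G01 X35.07 Y147.47
M5
G00 X81.52 Y238.20
M4 S895
G01 X80.64 Y219.09 F1154
G01 X63.66 Y210.29
G01 X47.54 Y220.60
G01 X48.42 Y239.71
G01 X65.40 Y248.51
G01 X81.52 Y238.20
M5
G00 X0.00 Y0.00

viewBox `0 0 200.24 276.53` with mm width/height → 1 unit = 1 mm. Flip: y_m = 276.53 − y_svg.

**Shape 1** — `<rect>` rectangle, stroke `#ff0000` → cut (S895, F1154). Machine vertices: (35.07,147.47) → (54.90,147.47) → (54.90,53.44) → (35.07,53.44) → (35.07,147.47). Closed: final G1 returns to the first vertex.

**Shape 2** — `<polygon>` regular polygon, stroke `#ff0000` → cut (S895, F1154). Machine vertices: (81.52,238.20) → (80.64,219.09) → (63.66,210.29) → (47.54,220.60) → (48.42,239.71) → (65.40,248.51) → (81.52,238.20). Closed: final G1 returns to the first vertex.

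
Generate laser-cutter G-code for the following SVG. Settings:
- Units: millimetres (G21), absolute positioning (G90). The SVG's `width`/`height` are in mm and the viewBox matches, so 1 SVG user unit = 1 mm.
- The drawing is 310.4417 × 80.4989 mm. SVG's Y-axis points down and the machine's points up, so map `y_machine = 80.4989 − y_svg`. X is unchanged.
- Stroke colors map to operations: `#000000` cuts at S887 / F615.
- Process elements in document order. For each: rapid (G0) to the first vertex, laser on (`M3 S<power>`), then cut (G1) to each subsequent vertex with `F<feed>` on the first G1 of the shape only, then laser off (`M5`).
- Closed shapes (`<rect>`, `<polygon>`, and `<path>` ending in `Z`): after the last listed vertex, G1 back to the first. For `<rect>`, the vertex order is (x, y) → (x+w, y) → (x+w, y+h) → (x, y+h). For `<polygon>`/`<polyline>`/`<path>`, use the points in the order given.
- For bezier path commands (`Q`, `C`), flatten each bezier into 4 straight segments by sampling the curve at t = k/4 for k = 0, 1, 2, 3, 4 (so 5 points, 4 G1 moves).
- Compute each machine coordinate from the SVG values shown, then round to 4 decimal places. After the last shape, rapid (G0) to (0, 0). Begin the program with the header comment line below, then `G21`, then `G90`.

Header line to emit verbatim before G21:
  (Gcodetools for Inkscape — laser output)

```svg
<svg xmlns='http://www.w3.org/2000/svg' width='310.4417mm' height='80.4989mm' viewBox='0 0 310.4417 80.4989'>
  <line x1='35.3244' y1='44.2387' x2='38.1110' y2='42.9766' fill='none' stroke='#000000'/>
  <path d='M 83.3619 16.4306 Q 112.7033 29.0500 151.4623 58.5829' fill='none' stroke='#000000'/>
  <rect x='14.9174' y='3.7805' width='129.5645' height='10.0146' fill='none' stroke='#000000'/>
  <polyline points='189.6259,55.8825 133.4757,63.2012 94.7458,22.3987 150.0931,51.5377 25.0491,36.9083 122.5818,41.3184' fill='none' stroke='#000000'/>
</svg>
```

viewBox `0 0 310.4417 80.4989` with mm width/height → 1 unit = 1 mm. Flip: y_m = 80.4989 − y_svg.

**Shape 1** — `<line>` line segment, stroke `#000000` → cut (S887, F615). Machine vertices: (35.3244,36.2602) → (38.1110,37.5223). Open path.

**Shape 2** — `<path>` quadratic bezier, stroke `#000000` → cut (S887, F615). Control points (SVG): P0=(83.3619,16.4306), P1=(112.7033,29.0500), P2=(151.4623,58.5829); sampled at t=k/4. Machine vertices: (83.3619,64.0683) → (98.6212,56.7015) → (115.0577,47.2205) → (132.6714,35.6254) → (151.4623,21.9160). Open path.

**Shape 3** — `<rect>` rectangle, stroke `#000000` → cut (S887, F615). Machine vertices: (14.9174,76.7184) → (144.4819,76.7184) → (144.4819,66.7038) → (14.9174,66.7038) → (14.9174,76.7184). Closed: final G1 returns to the first vertex.

**Shape 4** — `<polyline>` open polyline, stroke `#000000` → cut (S887, F615). Machine vertices: (189.6259,24.6164) → (133.4757,17.2977) → (94.7458,58.1002) → (150.0931,28.9612) → (25.0491,43.5906) → (122.5818,39.1805). Open path.

(Gcodetools for Inkscape — laser output)
G21
G90
G0 X35.3244 Y36.2602
M3 S887
G1 X38.1110 Y37.5223 F615
M5
G0 X83.3619 Y64.0683
M3 S887
G1 X98.6212 Y56.7015 F615
G1 X115.0577 Y47.2205
G1 X132.6714 Y35.6254
G1 X151.4623 Y21.9160
M5
G0 X14.9174 Y76.7184
M3 S887
G1 X144.4819 Y76.7184 F615
G1 X144.4819 Y66.7038
G1 X14.9174 Y66.7038
G1 X14.9174 Y76.7184
M5
G0 X189.6259 Y24.6164
M3 S887
G1 X133.4757 Y17.2977 F615
G1 X94.7458 Y58.1002
G1 X150.0931 Y28.9612
G1 X25.0491 Y43.5906
G1 X122.5818 Y39.1805
M5
G0 X0.0000 Y0.0000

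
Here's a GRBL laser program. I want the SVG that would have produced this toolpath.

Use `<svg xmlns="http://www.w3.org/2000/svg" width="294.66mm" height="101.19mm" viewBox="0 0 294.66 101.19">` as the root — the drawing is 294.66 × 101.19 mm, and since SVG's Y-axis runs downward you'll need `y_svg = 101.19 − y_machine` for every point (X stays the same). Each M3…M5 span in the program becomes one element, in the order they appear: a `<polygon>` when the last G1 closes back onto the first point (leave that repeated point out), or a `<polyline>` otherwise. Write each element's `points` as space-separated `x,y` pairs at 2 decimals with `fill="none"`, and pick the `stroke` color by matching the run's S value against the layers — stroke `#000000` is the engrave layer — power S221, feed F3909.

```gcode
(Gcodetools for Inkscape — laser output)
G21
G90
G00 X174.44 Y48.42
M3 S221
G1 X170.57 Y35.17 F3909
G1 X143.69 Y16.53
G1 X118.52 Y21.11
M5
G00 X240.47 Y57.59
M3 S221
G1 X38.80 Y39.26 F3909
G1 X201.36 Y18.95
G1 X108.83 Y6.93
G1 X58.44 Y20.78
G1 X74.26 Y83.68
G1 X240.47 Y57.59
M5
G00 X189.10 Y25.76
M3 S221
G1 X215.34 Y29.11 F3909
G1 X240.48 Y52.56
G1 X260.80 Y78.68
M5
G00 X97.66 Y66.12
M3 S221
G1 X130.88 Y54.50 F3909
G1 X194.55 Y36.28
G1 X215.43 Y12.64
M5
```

<svg xmlns="http://www.w3.org/2000/svg" width="294.66mm" height="101.19mm" viewBox="0 0 294.66 101.19">
  <polyline points="174.44,52.77 170.57,66.02 143.69,84.66 118.52,80.08" fill="none" stroke="#000000"/>
  <polygon points="240.47,43.60 38.80,61.93 201.36,82.24 108.83,94.26 58.44,80.41 74.26,17.51" fill="none" stroke="#000000"/>
  <polyline points="189.10,75.43 215.34,72.08 240.48,48.63 260.80,22.51" fill="none" stroke="#000000"/>
  <polyline points="97.66,35.07 130.88,46.69 194.55,64.91 215.43,88.55" fill="none" stroke="#000000"/>
</svg>

Machine Y-up, SVG Y-down with viewBox height 101.19, so y_svg = 101.19 − y_machine; X carries over. Every run uses S221, so all elements get stroke `#000000` (engrave).

Run 1: The run is open, so emit a `<polyline>` with points (Y-flipped): 174.44,52.77 170.57,66.02 143.69,84.66 118.52,80.08.

Run 2: The run returns to its start, so emit a `<polygon>` with points (Y-flipped): 240.47,43.60 38.80,61.93 201.36,82.24 108.83,94.26 58.44,80.41 74.26,17.51.

Run 3: The run is open, so emit a `<polyline>` with points (Y-flipped): 189.10,75.43 215.34,72.08 240.48,48.63 260.80,22.51.

Run 4: The run is open, so emit a `<polyline>` with points (Y-flipped): 97.66,35.07 130.88,46.69 194.55,64.91 215.43,88.55.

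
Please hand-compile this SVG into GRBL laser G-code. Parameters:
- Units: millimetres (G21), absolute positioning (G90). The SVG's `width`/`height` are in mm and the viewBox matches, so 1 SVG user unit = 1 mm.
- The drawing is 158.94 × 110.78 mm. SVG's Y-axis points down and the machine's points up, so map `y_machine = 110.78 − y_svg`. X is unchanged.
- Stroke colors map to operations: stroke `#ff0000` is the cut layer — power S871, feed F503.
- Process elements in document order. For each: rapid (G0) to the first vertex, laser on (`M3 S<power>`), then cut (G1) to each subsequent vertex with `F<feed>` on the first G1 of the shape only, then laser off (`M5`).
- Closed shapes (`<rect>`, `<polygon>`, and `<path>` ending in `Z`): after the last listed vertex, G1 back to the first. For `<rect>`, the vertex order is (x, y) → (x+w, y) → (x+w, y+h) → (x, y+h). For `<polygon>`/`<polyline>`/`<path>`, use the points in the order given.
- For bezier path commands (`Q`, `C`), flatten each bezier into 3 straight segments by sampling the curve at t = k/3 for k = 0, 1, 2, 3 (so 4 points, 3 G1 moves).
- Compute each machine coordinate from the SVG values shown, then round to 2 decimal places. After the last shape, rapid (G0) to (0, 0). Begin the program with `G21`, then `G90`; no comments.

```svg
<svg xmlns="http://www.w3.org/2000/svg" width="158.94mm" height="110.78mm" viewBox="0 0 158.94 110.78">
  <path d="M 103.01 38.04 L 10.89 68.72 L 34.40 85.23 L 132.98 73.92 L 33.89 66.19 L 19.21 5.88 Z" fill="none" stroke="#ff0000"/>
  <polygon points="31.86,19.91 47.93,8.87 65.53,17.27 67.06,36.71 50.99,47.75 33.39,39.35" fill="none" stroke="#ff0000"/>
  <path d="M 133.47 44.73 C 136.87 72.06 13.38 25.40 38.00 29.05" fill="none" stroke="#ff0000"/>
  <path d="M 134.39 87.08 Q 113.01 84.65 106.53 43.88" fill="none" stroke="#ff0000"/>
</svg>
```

G21
G90
G0 X103.01 Y72.74
M3 S871
G1 X10.89 Y42.06 F503
G1 X34.40 Y25.55
G1 X132.98 Y36.86
G1 X33.89 Y44.59
G1 X19.21 Y104.90
G1 X103.01 Y72.74
M5
G0 X31.86 Y90.87
M3 S871
G1 X47.93 Y101.91 F503
G1 X65.53 Y93.51
G1 X67.06 Y74.07
G1 X50.99 Y63.03
G1 X33.39 Y71.43
G1 X31.86 Y90.87
M5
G0 X133.47 Y66.05
M3 S871
G1 X104.76 Y58.78 F503
G1 X52.56 Y73.21
G1 X38.00 Y81.73
M5
G0 X134.39 Y23.70
M3 S871
G1 X121.79 Y29.58 F503
G1 X112.51 Y43.98
G1 X106.53 Y66.90
M5
G0 X0.00 Y0.00

1 u = 1 mm; y_m = 110.78 − y.

[1] `<path>` closed polygon, #ff0000→cut S871 F503: (103.01,72.74) → (10.89,42.06) → (34.40,25.55) → (132.98,36.86) → (33.89,44.59) → (19.21,104.90) → (103.01,72.74) (closed)

[2] `<polygon>` regular polygon, #ff0000→cut S871 F503: (31.86,90.87) → (47.93,101.91) → (65.53,93.51) → (67.06,74.07) → (50.99,63.03) → (33.39,71.43) → (31.86,90.87) (closed)

[3] `<path>` cubic bezier, #ff0000→cut S871 F503: (133.47,66.05) → (104.76,58.78) → (52.56,73.21) → (38.00,81.73)

[4] `<path>` quadratic bezier, #ff0000→cut S871 F503: (134.39,23.70) → (121.79,29.58) → (112.51,43.98) → (106.53,66.90)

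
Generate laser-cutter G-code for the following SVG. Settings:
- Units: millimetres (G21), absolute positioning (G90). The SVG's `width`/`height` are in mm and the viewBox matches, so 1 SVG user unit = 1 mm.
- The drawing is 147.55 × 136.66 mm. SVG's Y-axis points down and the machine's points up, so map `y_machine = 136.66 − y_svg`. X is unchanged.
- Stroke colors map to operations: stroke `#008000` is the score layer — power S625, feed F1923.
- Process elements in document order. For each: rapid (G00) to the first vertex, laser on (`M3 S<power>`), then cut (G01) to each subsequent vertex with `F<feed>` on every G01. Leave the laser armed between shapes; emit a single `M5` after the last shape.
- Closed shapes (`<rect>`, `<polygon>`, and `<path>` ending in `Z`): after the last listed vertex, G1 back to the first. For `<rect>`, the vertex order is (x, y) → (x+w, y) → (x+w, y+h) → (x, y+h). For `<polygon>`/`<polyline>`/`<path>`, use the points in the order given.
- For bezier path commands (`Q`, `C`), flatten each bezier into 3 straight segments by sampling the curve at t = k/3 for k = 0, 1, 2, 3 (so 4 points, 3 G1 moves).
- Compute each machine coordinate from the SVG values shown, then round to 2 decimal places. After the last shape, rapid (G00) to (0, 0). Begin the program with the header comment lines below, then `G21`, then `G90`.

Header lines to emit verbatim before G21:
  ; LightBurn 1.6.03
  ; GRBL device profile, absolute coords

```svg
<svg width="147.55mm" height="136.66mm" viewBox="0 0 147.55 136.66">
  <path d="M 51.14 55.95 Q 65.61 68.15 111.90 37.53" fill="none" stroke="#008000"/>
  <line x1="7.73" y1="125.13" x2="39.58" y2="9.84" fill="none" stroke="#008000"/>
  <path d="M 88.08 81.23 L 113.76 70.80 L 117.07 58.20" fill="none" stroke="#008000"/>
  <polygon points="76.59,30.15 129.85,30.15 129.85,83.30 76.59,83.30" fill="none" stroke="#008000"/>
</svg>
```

1 u = 1 mm; y_m = 136.66 − y.

[1] `<path>` quadratic bezier, #008000→score S625 F1923: (51.14,80.71) → (64.32,77.33) → (84.58,83.47) → (111.90,99.13)

[2] `<line>` line segment, #008000→score S625 F1923: (7.73,11.53) → (39.58,126.82)

[3] `<path>` open polyline, #008000→score S625 F1923: (88.08,55.43) → (113.76,65.86) → (117.07,78.46)

[4] `<polygon>` rectangle, #008000→score S625 F1923: (76.59,106.51) → (129.85,106.51) → (129.85,53.36) → (76.59,53.36) → (76.59,106.51) (closed)

; LightBurn 1.6.03
; GRBL device profile, absolute coords
G21
G90
G00 X51.14 Y80.71
M3 S625
G01 X64.32 Y77.33 F1923
G01 X84.58 Y83.47 F1923
G01 X111.90 Y99.13 F1923
G00 X7.73 Y11.53
M3 S625
G01 X39.58 Y126.82 F1923
G00 X88.08 Y55.43
M3 S625
G01 X113.76 Y65.86 F1923
G01 X117.07 Y78.46 F1923
G00 X76.59 Y106.51
M3 S625
G01 X129.85 Y106.51 F1923
G01 X129.85 Y53.36 F1923
G01 X76.59 Y53.36 F1923
G01 X76.59 Y106.51 F1923
M5
G00 X0.00 Y0.00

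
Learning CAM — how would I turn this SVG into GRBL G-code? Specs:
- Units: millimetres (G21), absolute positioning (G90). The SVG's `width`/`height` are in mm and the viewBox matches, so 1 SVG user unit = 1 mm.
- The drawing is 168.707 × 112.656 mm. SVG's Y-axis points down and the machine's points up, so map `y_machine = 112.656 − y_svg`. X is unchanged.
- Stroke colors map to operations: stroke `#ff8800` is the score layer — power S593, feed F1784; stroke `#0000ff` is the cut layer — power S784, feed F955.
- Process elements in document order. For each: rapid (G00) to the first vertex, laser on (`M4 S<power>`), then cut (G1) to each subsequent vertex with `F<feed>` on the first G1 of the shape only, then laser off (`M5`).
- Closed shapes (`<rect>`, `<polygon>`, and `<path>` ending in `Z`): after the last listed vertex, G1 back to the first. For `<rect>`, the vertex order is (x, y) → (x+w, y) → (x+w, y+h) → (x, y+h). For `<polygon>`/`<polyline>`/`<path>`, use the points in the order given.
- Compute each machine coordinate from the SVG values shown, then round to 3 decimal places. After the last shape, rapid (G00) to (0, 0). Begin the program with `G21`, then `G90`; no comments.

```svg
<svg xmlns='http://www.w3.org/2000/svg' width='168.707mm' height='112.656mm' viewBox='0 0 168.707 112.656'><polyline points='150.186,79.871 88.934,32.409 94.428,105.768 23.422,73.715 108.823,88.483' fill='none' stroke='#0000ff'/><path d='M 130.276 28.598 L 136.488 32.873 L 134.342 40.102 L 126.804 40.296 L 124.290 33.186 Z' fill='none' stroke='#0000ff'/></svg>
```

Since the viewBox matches the mm dimensions, user units are millimetres directly. The only transform is the Y-flip y_m = 112.656 − y_svg.

Shape 1 is a open polyline drawn with `<polyline>`. Its stroke #0000ff means cut at S784, F955. After flipping Y the toolpath is (150.186,32.785) → (88.934,80.247) → (94.428,6.888) → (23.422,38.941) → (108.823,24.173).

Shape 2 is a regular polygon drawn with `<path>`. Its stroke #0000ff means cut at S784, F955. After flipping Y the toolpath is (130.276,84.058) → (136.488,79.783) → (134.342,72.554) → (126.804,72.360) → (124.290,79.470) → (130.276,84.058), returning to the start.

G21
G90
G00 X150.186 Y32.785
M4 S784
G1 X88.934 Y80.247 F955
G1 X94.428 Y6.888
G1 X23.422 Y38.941
G1 X108.823 Y24.173
M5
G00 X130.276 Y84.058
M4 S784
G1 X136.488 Y79.783 F955
G1 X134.342 Y72.554
G1 X126.804 Y72.360
G1 X124.290 Y79.470
G1 X130.276 Y84.058
M5
G00 X0.000 Y0.000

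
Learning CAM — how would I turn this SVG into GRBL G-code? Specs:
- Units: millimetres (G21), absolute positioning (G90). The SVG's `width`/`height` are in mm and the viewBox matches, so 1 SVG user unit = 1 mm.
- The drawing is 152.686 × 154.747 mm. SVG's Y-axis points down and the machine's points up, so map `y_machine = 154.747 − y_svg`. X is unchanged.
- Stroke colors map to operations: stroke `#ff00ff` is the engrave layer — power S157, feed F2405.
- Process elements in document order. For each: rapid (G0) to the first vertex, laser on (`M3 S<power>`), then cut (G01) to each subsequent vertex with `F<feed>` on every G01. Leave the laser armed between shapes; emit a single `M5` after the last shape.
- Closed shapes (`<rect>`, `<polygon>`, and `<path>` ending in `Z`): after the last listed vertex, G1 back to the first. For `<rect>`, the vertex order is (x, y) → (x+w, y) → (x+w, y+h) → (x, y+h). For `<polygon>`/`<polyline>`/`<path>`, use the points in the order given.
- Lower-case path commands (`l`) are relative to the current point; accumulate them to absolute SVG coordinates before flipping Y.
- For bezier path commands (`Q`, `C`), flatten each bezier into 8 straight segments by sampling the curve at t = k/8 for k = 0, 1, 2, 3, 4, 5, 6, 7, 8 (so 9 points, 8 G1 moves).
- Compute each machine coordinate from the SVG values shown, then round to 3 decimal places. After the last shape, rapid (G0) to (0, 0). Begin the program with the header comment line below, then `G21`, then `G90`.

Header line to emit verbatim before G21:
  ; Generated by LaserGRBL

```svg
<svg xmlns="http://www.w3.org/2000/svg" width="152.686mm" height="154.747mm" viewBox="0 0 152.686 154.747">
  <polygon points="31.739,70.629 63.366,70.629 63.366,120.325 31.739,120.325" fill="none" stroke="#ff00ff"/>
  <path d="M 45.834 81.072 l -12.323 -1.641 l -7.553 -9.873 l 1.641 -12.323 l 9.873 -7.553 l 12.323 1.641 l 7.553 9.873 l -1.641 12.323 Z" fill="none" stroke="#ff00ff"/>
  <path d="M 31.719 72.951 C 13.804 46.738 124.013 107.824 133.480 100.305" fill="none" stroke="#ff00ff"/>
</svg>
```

; Generated by LaserGRBL
G21
G90
G0 X31.739 Y84.118
M3 S157
G01 X63.366 Y84.118 F2405
G01 X63.366 Y34.422 F2405
G01 X31.739 Y34.422 F2405
G01 X31.739 Y84.118 F2405
G0 X45.834 Y73.675
M3 S157
G01 X33.511 Y75.316 F2405
G01 X25.958 Y85.189 F2405
G01 X27.599 Y97.512 F2405
G01 X37.472 Y105.065 F2405
G01 X49.795 Y103.424 F2405
G01 X57.348 Y93.551 F2405
G01 X55.707 Y81.228 F2405
G01 X45.834 Y73.675 F2405
G0 X31.719 Y81.796
M3 S157
G01 X30.560 Y87.838 F2405
G01 X38.730 Y87.523 F2405
G01 X53.548 Y82.678 F2405
G01 X72.331 Y75.129 F2405
G01 X92.398 Y66.704 F2405
G01 X111.067 Y59.230 F2405
G01 X125.655 Y54.534 F2405
G01 X133.480 Y54.442 F2405
M5
G0 X0.000 Y0.000

viewBox `0 0 152.686 154.747` with mm width/height → 1 unit = 1 mm. Flip: y_m = 154.747 − y_svg.

**Shape 1** — `<polygon>` rectangle, stroke `#ff00ff` → engrave (S157, F2405). Machine vertices: (31.739,84.118) → (63.366,84.118) → (63.366,34.422) → (31.739,34.422) → (31.739,84.118). Closed: final G1 returns to the first vertex.

**Shape 2** — `<path>` regular polygon, stroke `#ff00ff` → engrave (S157, F2405). Machine vertices: (45.834,73.675) → (33.511,75.316) → (25.958,85.189) → (27.599,97.512) → (37.472,105.065) → (49.795,103.424) → (57.348,93.551) → (55.707,81.228) → (45.834,73.675). Closed: final G1 returns to the first vertex.

**Shape 3** — `<path>` cubic bezier, stroke `#ff00ff` → engrave (S157, F2405). Control points (SVG): P0=(31.719,72.951), P1=(13.804,46.738), P2=(124.013,107.824), P3=(133.480,100.305); sampled at t=k/8. Machine vertices: (31.719,81.796) → (30.560,87.838) → (38.730,87.523) → (53.548,82.678) → (72.331,75.129) → (92.398,66.704) → (111.067,59.230) → (125.655,54.534) → (133.480,54.442). Open path.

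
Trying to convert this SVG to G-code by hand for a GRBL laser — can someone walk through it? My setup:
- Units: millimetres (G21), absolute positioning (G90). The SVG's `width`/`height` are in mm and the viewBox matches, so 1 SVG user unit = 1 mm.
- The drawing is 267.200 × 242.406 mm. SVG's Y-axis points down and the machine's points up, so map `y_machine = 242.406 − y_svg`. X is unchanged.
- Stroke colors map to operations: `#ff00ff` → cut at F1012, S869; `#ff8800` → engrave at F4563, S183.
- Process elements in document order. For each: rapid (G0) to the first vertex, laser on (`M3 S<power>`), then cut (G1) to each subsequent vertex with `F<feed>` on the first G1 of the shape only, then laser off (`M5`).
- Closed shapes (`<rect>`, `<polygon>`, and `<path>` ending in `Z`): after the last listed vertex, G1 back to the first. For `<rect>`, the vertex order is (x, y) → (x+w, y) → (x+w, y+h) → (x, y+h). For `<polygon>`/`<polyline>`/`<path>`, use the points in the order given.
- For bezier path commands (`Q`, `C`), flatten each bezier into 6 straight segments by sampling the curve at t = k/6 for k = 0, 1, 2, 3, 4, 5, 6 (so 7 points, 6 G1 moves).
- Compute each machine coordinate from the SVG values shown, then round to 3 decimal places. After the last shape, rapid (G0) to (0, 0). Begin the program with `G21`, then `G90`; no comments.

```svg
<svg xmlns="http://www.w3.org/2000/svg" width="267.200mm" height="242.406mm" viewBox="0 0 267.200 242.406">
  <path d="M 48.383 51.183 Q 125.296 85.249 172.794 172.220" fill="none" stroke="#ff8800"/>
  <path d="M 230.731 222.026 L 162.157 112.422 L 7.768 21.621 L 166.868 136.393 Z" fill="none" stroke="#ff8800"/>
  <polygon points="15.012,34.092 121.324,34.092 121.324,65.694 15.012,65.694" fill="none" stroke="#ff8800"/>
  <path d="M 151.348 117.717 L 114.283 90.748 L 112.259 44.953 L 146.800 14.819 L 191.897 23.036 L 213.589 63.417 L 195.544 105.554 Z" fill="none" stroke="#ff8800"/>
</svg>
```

1 u = 1 mm; y_m = 242.406 − y.

[1] `<path>` quadratic bezier, #ff8800→engrave S183 F4563: (48.383,191.223) → (73.204,178.398) → (96.390,162.634) → (117.942,143.931) → (137.860,122.288) → (156.144,97.707) → (172.794,70.186)

[2] `<path>` closed polygon, #ff8800→engrave S183 F4563: (230.731,20.380) → (162.157,129.984) → (7.768,220.785) → (166.868,106.013) → (230.731,20.380) (closed)

[3] `<polygon>` rectangle, #ff8800→engrave S183 F4563: (15.012,208.314) → (121.324,208.314) → (121.324,176.712) → (15.012,176.712) → (15.012,208.314) (closed)

[4] `<path>` regular polygon, #ff8800→engrave S183 F4563: (151.348,124.689) → (114.283,151.658) → (112.259,197.453) → (146.800,227.587) → (191.897,219.370) → (213.589,178.989) → (195.544,136.852) → (151.348,124.689) (closed)

G21
G90
G0 X48.383 Y191.223
M3 S183
G1 X73.204 Y178.398 F4563
G1 X96.390 Y162.634
G1 X117.942 Y143.931
G1 X137.860 Y122.288
G1 X156.144 Y97.707
G1 X172.794 Y70.186
M5
G0 X230.731 Y20.380
M3 S183
G1 X162.157 Y129.984 F4563
G1 X7.768 Y220.785
G1 X166.868 Y106.013
G1 X230.731 Y20.380
M5
G0 X15.012 Y208.314
M3 S183
G1 X121.324 Y208.314 F4563
G1 X121.324 Y176.712
G1 X15.012 Y176.712
G1 X15.012 Y208.314
M5
G0 X151.348 Y124.689
M3 S183
G1 X114.283 Y151.658 F4563
G1 X112.259 Y197.453
G1 X146.800 Y227.587
G1 X191.897 Y219.370
G1 X213.589 Y178.989
G1 X195.544 Y136.852
G1 X151.348 Y124.689
M5
G0 X0.000 Y0.000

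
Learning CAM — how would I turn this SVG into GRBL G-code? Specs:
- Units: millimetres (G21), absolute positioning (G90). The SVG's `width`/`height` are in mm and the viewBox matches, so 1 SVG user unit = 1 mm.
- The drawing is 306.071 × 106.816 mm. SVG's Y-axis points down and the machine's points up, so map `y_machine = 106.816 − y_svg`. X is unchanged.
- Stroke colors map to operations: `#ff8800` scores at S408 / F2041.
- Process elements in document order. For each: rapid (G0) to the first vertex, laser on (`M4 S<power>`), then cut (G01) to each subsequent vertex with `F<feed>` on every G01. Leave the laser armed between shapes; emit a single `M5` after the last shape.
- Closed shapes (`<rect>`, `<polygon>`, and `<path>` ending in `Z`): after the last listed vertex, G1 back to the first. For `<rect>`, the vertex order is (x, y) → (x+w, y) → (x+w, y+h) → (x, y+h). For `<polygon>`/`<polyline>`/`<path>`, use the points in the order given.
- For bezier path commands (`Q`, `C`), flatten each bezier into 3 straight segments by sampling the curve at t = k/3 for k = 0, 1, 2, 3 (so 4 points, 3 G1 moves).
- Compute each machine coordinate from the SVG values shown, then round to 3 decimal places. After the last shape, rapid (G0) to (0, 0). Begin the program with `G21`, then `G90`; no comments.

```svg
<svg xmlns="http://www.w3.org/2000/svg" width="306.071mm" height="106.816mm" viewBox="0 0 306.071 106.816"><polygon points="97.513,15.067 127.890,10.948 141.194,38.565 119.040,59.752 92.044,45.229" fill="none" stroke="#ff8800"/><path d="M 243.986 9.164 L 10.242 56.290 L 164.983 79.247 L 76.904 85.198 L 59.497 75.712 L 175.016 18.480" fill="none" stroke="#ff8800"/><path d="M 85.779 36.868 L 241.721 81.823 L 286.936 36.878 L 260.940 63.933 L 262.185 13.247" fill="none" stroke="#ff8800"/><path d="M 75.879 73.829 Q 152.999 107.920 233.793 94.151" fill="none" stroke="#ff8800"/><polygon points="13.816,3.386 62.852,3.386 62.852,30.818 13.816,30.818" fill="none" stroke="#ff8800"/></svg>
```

G21
G90
G0 X97.513 Y91.749
M4 S408
G01 X127.890 Y95.868 F2041
G01 X141.194 Y68.251 F2041
G01 X119.040 Y47.064 F2041
G01 X92.044 Y61.587 F2041
G01 X97.513 Y91.749 F2041
G0 X243.986 Y97.652
M4 S408
G01 X10.242 Y50.526 F2041
G01 X164.983 Y27.569 F2041
G01 X76.904 Y21.618 F2041
G01 X59.497 Y31.104 F2041
G01 X175.016 Y88.336 F2041
G0 X85.779 Y69.948
M4 S408
G01 X241.721 Y24.993 F2041
G01 X286.936 Y69.938 F2041
G01 X260.940 Y42.883 F2041
G01 X262.185 Y93.569 F2041
G0 X75.879 Y32.987
M4 S408
G01 X127.701 Y15.577 F2041
G01 X180.339 Y8.803 F2041
G01 X233.793 Y12.665 F2041
G0 X13.816 Y103.430
M4 S408
G01 X62.852 Y103.430 F2041
G01 X62.852 Y75.998 F2041
G01 X13.816 Y75.998 F2041
G01 X13.816 Y103.430 F2041
M5
G0 X0.000 Y0.000

Since the viewBox matches the mm dimensions, user units are millimetres directly. The only transform is the Y-flip y_m = 106.816 − y_svg.

Shape 1 is a regular polygon drawn with `<polygon>`. Its stroke #ff8800 means score at S408, F2041. After flipping Y the toolpath is (97.513,91.749) → (127.890,95.868) → (141.194,68.251) → (119.040,47.064) → (92.044,61.587) → (97.513,91.749), returning to the start.

Shape 2 is a open polyline drawn with `<path>`. Its stroke #ff8800 means score at S408, F2041. After flipping Y the toolpath is (243.986,97.652) → (10.242,50.526) → (164.983,27.569) → (76.904,21.618) → (59.497,31.104) → (175.016,88.336).

Shape 3 is a open polyline drawn with `<path>`. Its stroke #ff8800 means score at S408, F2041. After flipping Y the toolpath is (85.779,69.948) → (241.721,24.993) → (286.936,69.938) → (260.940,42.883) → (262.185,93.569).

Shape 4 is a quadratic bezier drawn with `<path>`. Its stroke #ff8800 means score at S408, F2041. After flipping Y the toolpath is (75.879,32.987) → (127.701,15.577) → (180.339,8.803) → (233.793,12.665).

Shape 5 is a rectangle drawn with `<polygon>`. Its stroke #ff8800 means score at S408, F2041. After flipping Y the toolpath is (13.816,103.430) → (62.852,103.430) → (62.852,75.998) → (13.816,75.998) → (13.816,103.430), returning to the start.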